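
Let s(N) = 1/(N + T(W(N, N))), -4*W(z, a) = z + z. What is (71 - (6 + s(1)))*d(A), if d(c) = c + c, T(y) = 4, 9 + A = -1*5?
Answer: -9072/5 ≈ -1814.4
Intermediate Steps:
A = -14 (A = -9 - 1*5 = -9 - 5 = -14)
W(z, a) = -z/2 (W(z, a) = -(z + z)/4 = -z/2)
s(N) = 1/(4 + N) (s(N) = 1/(N + 4) = 1/(4 + N))
d(c) = 2*c
(71 - (6 + s(1)))*d(A) = (71 - (6 + 1/(4 + 1)))*(2*(-14)) = (71 - (6 + 1/5))*(-28) = (71 - 31/5)*(-28) = (324/5)*(-28) = -9072/5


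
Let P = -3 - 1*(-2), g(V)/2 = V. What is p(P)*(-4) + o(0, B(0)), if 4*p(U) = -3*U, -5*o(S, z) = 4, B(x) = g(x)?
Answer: -19/5 ≈ -3.8000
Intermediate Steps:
g(V) = 2*V
B(x) = 2*x
o(S, z) = -⅘ (o(S, z) = -⅕*4 = -⅘)
P = -1 (P = -3 + 2 = -1)
p(U) = -3*U/4 (p(U) = (-3*U)/4 = -3*U/4)
p(P)*(-4) + o(0, B(0)) = -¾*(-1)*(-4) - ⅘ = (¾)*(-4) - ⅘ = -3 - ⅘ = -19/5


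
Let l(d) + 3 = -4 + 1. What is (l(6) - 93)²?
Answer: 9801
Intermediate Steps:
l(d) = -6 (l(d) = -3 + (-4 + 1) = -3 - 3 = -6)
(l(6) - 93)² = (-6 - 93)² = (-99)² = 9801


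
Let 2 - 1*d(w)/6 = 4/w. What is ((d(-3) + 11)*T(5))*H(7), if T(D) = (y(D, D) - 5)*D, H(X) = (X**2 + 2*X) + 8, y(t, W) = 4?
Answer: -11005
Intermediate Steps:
d(w) = 12 - 24/w
H(X) = 8 + X**2 + 2*X
T(D) = -D (T(D) = (4 - 5)*D = -D)
((d(-3) + 11)*T(5))*H(7) = (((12 - 24/(-3)) + 11)*(-1*5))*(8 + 7**2 + 2*7) = (((12 - 24*(-1/3)) + 11)*(-5))*(8 + 49 + 14) = (((12 + 8) + 11)*(-5))*71 = ((20 + 11)*(-5))*71 = (31*(-5))*71 = -155*71 = -11005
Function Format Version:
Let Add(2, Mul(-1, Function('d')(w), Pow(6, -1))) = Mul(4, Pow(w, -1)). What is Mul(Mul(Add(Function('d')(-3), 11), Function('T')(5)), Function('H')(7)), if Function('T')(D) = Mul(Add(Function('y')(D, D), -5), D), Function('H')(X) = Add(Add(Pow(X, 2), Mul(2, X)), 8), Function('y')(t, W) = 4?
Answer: -11005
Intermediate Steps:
Function('d')(w) = Add(12, Mul(-24, Pow(w, -1))) (Function('d')(w) = Add(12, Mul(-6, Mul(4, Pow(w, -1)))) = Add(12, Mul(-24, Pow(w, -1))))
Function('H')(X) = Add(8, Pow(X, 2), Mul(2, X))
Function('T')(D) = Mul(-1, D) (Function('T')(D) = Mul(Add(4, -5), D) = Mul(-1, D))
Mul(Mul(Add(Function('d')(-3), 11), Function('T')(5)), Function('H')(7)) = Mul(Mul(Add(Add(12, Mul(-24, Pow(-3, -1))), 11), Mul(-1, 5)), Add(8, Pow(7, 2), Mul(2, 7))) = Mul(Mul(Add(Add(12, Mul(-24, Rational(-1, 3))), 11), -5), Add(8, 49, 14)) = Mul(Mul(Add(Add(12, 8), 11), -5), 71) = Mul(Mul(Add(20, 11), -5), 71) = Mul(Mul(31, -5), 71) = Mul(-155, 71) = -11005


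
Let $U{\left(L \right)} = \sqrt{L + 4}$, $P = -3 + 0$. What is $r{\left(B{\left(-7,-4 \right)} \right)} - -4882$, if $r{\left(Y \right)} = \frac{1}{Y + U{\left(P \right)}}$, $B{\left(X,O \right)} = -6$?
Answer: $\frac{24409}{5} \approx 4881.8$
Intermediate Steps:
$P = -3$
$U{\left(L \right)} = \sqrt{4 + L}$
$r{\left(Y \right)} = \frac{1}{1 + Y}$ ($r{\left(Y \right)} = \frac{1}{Y + \sqrt{4 - 3}} = \frac{1}{Y + \sqrt{1}} = \frac{1}{Y + 1} = \frac{1}{1 + Y}$)
$r{\left(B{\left(-7,-4 \right)} \right)} - -4882 = \frac{1}{1 - 6} - -4882 = \frac{1}{-5} + 4882 = - \frac{1}{5} + 4882 = \frac{24409}{5}$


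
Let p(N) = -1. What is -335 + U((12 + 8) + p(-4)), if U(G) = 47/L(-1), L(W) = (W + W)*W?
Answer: -623/2 ≈ -311.50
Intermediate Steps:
L(W) = 2*W² (L(W) = (2*W)*W = 2*W²)
U(G) = 47/2 (U(G) = 47/((2*(-1)²)) = 47/((2*1)) = 47/2)
-335 + U((12 + 8) + p(-4)) = -335 + 47/2 = -623/2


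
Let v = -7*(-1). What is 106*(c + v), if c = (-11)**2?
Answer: 13568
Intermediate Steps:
v = 7
c = 121
106*(c + v) = 106*(121 + 7) = 106*128 = 13568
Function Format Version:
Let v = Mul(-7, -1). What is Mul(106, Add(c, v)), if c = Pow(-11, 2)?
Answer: 13568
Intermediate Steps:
v = 7
c = 121
Mul(106, Add(c, v)) = Mul(106, Add(121, 7)) = Mul(106, 128) = 13568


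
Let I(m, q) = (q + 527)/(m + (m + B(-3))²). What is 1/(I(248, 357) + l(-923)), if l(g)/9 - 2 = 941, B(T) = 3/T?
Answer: 61257/519889043 ≈ 0.00011783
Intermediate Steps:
l(g) = 8487 (l(g) = 18 + 9*941 = 18 + 8469 = 8487)
I(m, q) = (527 + q)/(m + (-1 + m)²) (I(m, q) = (q + 527)/(m + (m + 3/(-3))²) = (527 + q)/(m + (m + 3*(-⅓))²) = (527 + q)/(m + (m - 1)²) = (527 + q)/(m + (-1 + m)²))
1/(I(248, 357) + l(-923)) = 1/((527 + 357)/(248 + (-1 + 248)²) + 8487) = 1/(884/(248 + 247²) + 8487) = 1/(884/(248 + 61009) + 8487) = 1/(884/61257 + 8487) = 1/(519889043/61257) = 61257/519889043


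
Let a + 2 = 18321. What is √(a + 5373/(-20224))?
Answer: √29267768557/1264 ≈ 135.35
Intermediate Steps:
a = 18319 (a = -2 + 18321 = 18319)
√(a + 5373/(-20224)) = √(18319 + 5373/(-20224)) = √(18319 + 5373*(-1/20224)) = √(18319 - 5373/20224) = √(370478083/20224) = √29267768557/1264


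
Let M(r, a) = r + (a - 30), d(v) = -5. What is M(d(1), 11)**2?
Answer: 576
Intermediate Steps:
M(r, a) = -30 + a + r (M(r, a) = r + (-30 + a) = -30 + a + r)
M(d(1), 11)**2 = (-30 + 11 - 5)**2 = (-24)**2 = 576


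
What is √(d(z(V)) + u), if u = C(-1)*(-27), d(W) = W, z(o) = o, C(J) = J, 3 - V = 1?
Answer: √29 ≈ 5.3852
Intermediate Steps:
V = 2 (V = 3 - 1*1 = 3 - 1 = 2)
u = 27 (u = -1*(-27) = 27)
√(d(z(V)) + u) = √(2 + 27) = √29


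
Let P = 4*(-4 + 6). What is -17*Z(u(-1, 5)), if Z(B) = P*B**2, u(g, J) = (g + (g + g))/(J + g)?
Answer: -153/2 ≈ -76.500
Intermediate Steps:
P = 8 (P = 4*2 = 8)
u(g, J) = 3*g/(J + g) (u(g, J) = (g + 2*g)/(J + g) = (3*g)/(J + g) = 3*g/(J + g))
Z(B) = 8*B**2
-17*Z(u(-1, 5)) = -136*(3*(-1)/(5 - 1))**2 = -136*(3*(-1)/4)**2 = -136*(3*(-1)*(1/4))**2 = -136*(-3/4)**2 = -136*9/16 = -17*9/2 = -153/2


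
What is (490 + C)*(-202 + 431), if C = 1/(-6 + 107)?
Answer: 11333439/101 ≈ 1.1221e+5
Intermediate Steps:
C = 1/101 ≈ 0.0099010
(490 + C)*(-202 + 431) = (490 + 1/101)*(-202 + 431) = (49491/101)*229 = 11333439/101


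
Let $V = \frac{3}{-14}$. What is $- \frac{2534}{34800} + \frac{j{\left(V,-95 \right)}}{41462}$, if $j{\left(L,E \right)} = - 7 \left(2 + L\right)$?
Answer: $- \frac{26374927}{360719400} \approx -0.073118$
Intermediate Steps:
$V = - \frac{3}{14}$ ($V = 3 \left(- \frac{1}{14}\right) = - \frac{3}{14} \approx -0.21429$)
$j{\left(L,E \right)} = -14 - 7 L$
$- \frac{2534}{34800} + \frac{j{\left(V,-95 \right)}}{41462} = - \frac{2534}{34800} + \frac{-14 - - \frac{3}{2}}{41462} = \left(-2534\right) \frac{1}{34800} + \left(-14 + \frac{3}{2}\right) \frac{1}{41462} = - \frac{1267}{17400} - \frac{25}{82924} = - \frac{26374927}{360719400}$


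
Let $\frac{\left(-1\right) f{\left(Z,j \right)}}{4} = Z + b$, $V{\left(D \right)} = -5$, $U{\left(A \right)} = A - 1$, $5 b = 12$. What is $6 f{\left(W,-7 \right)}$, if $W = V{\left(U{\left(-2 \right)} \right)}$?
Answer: $\frac{312}{5} \approx 62.4$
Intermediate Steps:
$b = \frac{12}{5}$ ($b = \frac{1}{5} \cdot 12 = \frac{12}{5} \approx 2.4$)
$U{\left(A \right)} = -1 + A$
$W = -5$
$f{\left(Z,j \right)} = - \frac{48}{5} - 4 Z$ ($f{\left(Z,j \right)} = - 4 \left(Z + \frac{12}{5}\right) = - 4 \left(\frac{12}{5} + Z\right) = - \frac{48}{5} - 4 Z$)
$6 f{\left(W,-7 \right)} = 6 \left(- \frac{48}{5} - -20\right) = 6 \left(- \frac{48}{5} + 20\right) = 6 \cdot \frac{52}{5} = \frac{312}{5}$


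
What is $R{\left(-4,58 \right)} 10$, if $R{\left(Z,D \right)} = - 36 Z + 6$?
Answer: $1500$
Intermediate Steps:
$R{\left(Z,D \right)} = 6 - 36 Z$
$R{\left(-4,58 \right)} 10 = \left(6 - -144\right) 10 = \left(6 + 144\right) 10 = 150 \cdot 10 = 1500$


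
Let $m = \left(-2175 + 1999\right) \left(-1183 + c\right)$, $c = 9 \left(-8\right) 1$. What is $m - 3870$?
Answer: $217010$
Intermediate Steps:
$c = -72$ ($c = \left(-72\right) 1 = -72$)
$m = 220880$ ($m = \left(-2175 + 1999\right) \left(-1183 - 72\right) = \left(-176\right) \left(-1255\right) = 220880$)
$m - 3870 = 220880 - 3870 = 217010$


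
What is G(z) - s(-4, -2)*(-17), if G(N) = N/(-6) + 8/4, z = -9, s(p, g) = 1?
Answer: 41/2 ≈ 20.500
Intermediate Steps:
G(N) = 2 - N/6 (G(N) = N*(-⅙) + 8*(¼) = -N/6 + 2 = 2 - N/6)
G(z) - s(-4, -2)*(-17) = (2 - ⅙*(-9)) - (-17) = (2 + 3/2) - 1*(-17) = 7/2 + 17 = 41/2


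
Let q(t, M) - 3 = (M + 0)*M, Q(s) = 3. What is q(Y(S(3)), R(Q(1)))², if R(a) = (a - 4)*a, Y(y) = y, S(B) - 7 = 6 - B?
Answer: 144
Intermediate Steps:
S(B) = 13 - B (S(B) = 7 + (6 - B) = 13 - B)
R(a) = a*(-4 + a) (R(a) = (-4 + a)*a = a*(-4 + a))
q(t, M) = 3 + M² (q(t, M) = 3 + (M + 0)*M = 3 + M*M = 3 + M²)
q(Y(S(3)), R(Q(1)))² = (3 + (3*(-4 + 3))²)² = (3 + (3*(-1))²)² = (3 + (-3)²)² = (3 + 9)² = 12² = 144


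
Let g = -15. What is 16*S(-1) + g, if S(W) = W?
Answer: -31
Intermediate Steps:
16*S(-1) + g = 16*(-1) - 15 = -16 - 15 = -31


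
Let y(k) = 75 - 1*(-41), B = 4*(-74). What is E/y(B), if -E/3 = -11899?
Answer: 35697/116 ≈ 307.73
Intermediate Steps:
B = -296
y(k) = 116 (y(k) = 75 + 41 = 116)
E = 35697 (E = -3*(-11899) = 35697)
E/y(B) = 35697/116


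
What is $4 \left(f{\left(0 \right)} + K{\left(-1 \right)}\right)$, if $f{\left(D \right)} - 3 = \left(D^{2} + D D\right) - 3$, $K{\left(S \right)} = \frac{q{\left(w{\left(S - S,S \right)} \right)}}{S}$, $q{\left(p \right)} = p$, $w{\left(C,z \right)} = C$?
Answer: $0$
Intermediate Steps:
$K{\left(S \right)} = 0$ ($K{\left(S \right)} = \frac{S - S}{S} = \frac{0}{S} = 0$)
$f{\left(D \right)} = 2 D^{2}$ ($f{\left(D \right)} = 3 - \left(3 - D^{2} - D D\right) = 3 + \left(\left(D^{2} + D^{2}\right) - 3\right) = 3 + \left(2 D^{2} - 3\right) = 3 + \left(-3 + 2 D^{2}\right) = 2 D^{2}$)
$4 \left(f{\left(0 \right)} + K{\left(-1 \right)}\right) = 4 \left(2 \cdot 0^{2} + 0\right) = 4 \left(2 \cdot 0 + 0\right) = 4 \left(0 + 0\right) = 4 \cdot 0 = 0$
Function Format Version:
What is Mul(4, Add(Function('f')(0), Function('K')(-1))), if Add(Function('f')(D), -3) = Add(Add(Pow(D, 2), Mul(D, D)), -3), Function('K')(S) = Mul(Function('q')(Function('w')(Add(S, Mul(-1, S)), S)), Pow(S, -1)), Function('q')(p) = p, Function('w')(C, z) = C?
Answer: 0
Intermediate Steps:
Function('K')(S) = 0 (Function('K')(S) = Mul(Add(S, Mul(-1, S)), Pow(S, -1)) = Mul(0, Pow(S, -1)) = 0)
Function('f')(D) = Mul(2, Pow(D, 2)) (Function('f')(D) = Add(3, Add(Add(Pow(D, 2), Mul(D, D)), -3)) = Add(3, Add(Add(Pow(D, 2), Pow(D, 2)), -3)) = Add(3, Add(Mul(2, Pow(D, 2)), -3)) = Add(3, Add(-3, Mul(2, Pow(D, 2)))) = Mul(2, Pow(D, 2)))
Mul(4, Add(Function('f')(0), Function('K')(-1))) = Mul(4, Add(Mul(2, Pow(0, 2)), 0)) = Mul(4, Add(Mul(2, 0), 0)) = Mul(4, Add(0, 0)) = Mul(4, 0) = 0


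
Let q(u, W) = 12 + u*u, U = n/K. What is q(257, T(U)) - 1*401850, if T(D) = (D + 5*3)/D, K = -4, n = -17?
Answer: -335789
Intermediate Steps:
U = 17/4 (U = -17/(-4) = -17*(-¼) = 17/4 ≈ 4.2500)
T(D) = (15 + D)/D (T(D) = (D + 15)/D = (15 + D)/D)
q(u, W) = 12 + u²
q(257, T(U)) - 1*401850 = (12 + 257²) - 1*401850 = (12 + 66049) - 401850 = 66061 - 401850 = -335789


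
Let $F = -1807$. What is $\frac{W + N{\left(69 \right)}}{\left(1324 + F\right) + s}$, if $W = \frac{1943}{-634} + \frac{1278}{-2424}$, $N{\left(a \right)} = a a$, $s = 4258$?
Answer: $\frac{609271741}{483456700} \approx 1.2602$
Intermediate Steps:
$N{\left(a \right)} = a^{2}$
$W = - \frac{460007}{128068}$ ($W = 1943 \left(- \frac{1}{634}\right) + 1278 \left(- \frac{1}{2424}\right) = - \frac{1943}{634} - \frac{213}{404} = - \frac{460007}{128068} \approx -3.5919$)
$\frac{W + N{\left(69 \right)}}{\left(1324 + F\right) + s} = \frac{- \frac{460007}{128068} + 69^{2}}{\left(1324 - 1807\right) + 4258} = \frac{- \frac{460007}{128068} + 4761}{-483 + 4258} = \frac{609271741}{128068 \cdot 3775} = \frac{609271741}{128068} \cdot \frac{1}{3775} = \frac{609271741}{483456700}$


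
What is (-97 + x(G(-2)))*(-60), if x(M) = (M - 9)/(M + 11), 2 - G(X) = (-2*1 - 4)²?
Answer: 131280/23 ≈ 5707.8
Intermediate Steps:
G(X) = -34 (G(X) = 2 - (-2*1 - 4)² = 2 - (-2 - 4)² = 2 - 1*(-6)² = 2 - 1*36 = 2 - 36 = -34)
x(M) = (-9 + M)/(11 + M)
(-97 + x(G(-2)))*(-60) = (-97 + (-9 - 34)/(11 - 34))*(-60) = (-97 - 43/(-23))*(-60) = (-97 - 1/23*(-43))*(-60) = (-97 + 43/23)*(-60) = -2188/23*(-60) = 131280/23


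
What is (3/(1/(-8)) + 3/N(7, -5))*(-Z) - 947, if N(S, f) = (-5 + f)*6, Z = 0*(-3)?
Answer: -947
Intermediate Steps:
Z = 0
N(S, f) = -30 + 6*f
(3/(1/(-8)) + 3/N(7, -5))*(-Z) - 947 = (3/(1/(-8)) + 3/(-30 + 6*(-5)))*(-1*0) - 947 = (3/(-⅛) + 3/(-30 - 30))*0 - 947 = (3*(-8) + 3/(-60))*0 - 947 = (-24 + 3*(-1/60))*0 - 947 = (-24 - 1/20)*0 - 947 = -481/20*0 - 947 = 0 - 947 = -947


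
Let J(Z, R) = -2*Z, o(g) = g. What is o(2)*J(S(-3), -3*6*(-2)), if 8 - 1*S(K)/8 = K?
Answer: -352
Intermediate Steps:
S(K) = 64 - 8*K
o(2)*J(S(-3), -3*6*(-2)) = 2*(-2*(64 - 8*(-3))) = 2*(-2*(64 + 24)) = 2*(-2*88) = 2*(-176) = -352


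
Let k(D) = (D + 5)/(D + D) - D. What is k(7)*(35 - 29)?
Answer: -258/7 ≈ -36.857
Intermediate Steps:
k(D) = -D + (5 + D)/(2*D) (k(D) = (5 + D)/((2*D)) - D = (5 + D)*(1/(2*D)) - D = (5 + D)/(2*D) - D = -D + (5 + D)/(2*D))
k(7)*(35 - 29) = (½ - 1*7 + (5/2)/7)*(35 - 29) = (½ - 7 + (5/2)*(⅐))*6 = (½ - 7 + 5/14)*6 = -43/7*6 = -258/7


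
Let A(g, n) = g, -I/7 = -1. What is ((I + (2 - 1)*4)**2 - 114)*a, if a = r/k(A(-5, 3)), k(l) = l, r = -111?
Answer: 777/5 ≈ 155.40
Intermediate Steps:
I = 7 (I = -7*(-1) = 7)
a = 111/5 (a = -111/(-5) = -111*(-1/5) = 111/5 ≈ 22.200)
((I + (2 - 1)*4)**2 - 114)*a = ((7 + (2 - 1)*4)**2 - 114)*(111/5) = ((7 + 1*4)**2 - 114)*(111/5) = ((7 + 4)**2 - 114)*(111/5) = (11**2 - 114)*(111/5) = (121 - 114)*(111/5) = 7*(111/5) = 777/5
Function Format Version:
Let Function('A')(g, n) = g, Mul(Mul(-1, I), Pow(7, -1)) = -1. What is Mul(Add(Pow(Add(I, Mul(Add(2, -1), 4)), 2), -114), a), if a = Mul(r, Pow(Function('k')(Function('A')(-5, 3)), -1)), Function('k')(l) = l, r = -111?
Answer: Rational(777, 5) ≈ 155.40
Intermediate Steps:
I = 7 (I = Mul(-7, -1) = 7)
a = Rational(111, 5) (a = Mul(-111, Pow(-5, -1)) = Mul(-111, Rational(-1, 5)) = Rational(111, 5) ≈ 22.200)
Mul(Add(Pow(Add(I, Mul(Add(2, -1), 4)), 2), -114), a) = Mul(Add(Pow(Add(7, Mul(Add(2, -1), 4)), 2), -114), Rational(111, 5)) = Mul(Add(Pow(Add(7, Mul(1, 4)), 2), -114), Rational(111, 5)) = Mul(Add(Pow(Add(7, 4), 2), -114), Rational(111, 5)) = Mul(Add(Pow(11, 2), -114), Rational(111, 5)) = Mul(Add(121, -114), Rational(111, 5)) = Mul(7, Rational(111, 5)) = Rational(777, 5)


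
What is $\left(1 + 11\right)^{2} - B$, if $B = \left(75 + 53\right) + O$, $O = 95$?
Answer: $-79$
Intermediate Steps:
$B = 223$ ($B = \left(75 + 53\right) + 95 = 128 + 95 = 223$)
$\left(1 + 11\right)^{2} - B = \left(1 + 11\right)^{2} - 223 = 12^{2} - 223 = 144 - 223 = -79$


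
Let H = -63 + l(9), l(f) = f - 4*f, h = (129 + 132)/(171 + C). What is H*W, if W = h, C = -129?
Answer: -3915/7 ≈ -559.29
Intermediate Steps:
h = 87/14 (h = (129 + 132)/(171 - 129) = 261/42 = 261*(1/42) = 87/14 ≈ 6.2143)
l(f) = -3*f
W = 87/14 ≈ 6.2143
H = -90 (H = -63 - 3*9 = -63 - 27 = -90)
H*W = -90*87/14 = -3915/7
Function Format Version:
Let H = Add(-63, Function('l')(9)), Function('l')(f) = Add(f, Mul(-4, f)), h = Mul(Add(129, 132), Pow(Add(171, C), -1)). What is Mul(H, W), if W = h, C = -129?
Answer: Rational(-3915, 7) ≈ -559.29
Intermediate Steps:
h = Rational(87, 14) (h = Mul(Add(129, 132), Pow(Add(171, -129), -1)) = Mul(261, Pow(42, -1)) = Mul(261, Rational(1, 42)) = Rational(87, 14) ≈ 6.2143)
Function('l')(f) = Mul(-3, f)
W = Rational(87, 14) ≈ 6.2143
H = -90 (H = Add(-63, Mul(-3, 9)) = Add(-63, -27) = -90)
Mul(H, W) = Mul(-90, Rational(87, 14)) = Rational(-3915, 7)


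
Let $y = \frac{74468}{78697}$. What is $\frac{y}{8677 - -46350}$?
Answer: $\frac{74468}{4330459819} \approx 1.7196 \cdot 10^{-5}$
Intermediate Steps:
$y = \frac{74468}{78697}$ ($y = 74468 \cdot \frac{1}{78697} = \frac{74468}{78697} \approx 0.94626$)
$\frac{y}{8677 - -46350} = \frac{74468}{78697 \left(8677 - -46350\right)} = \frac{74468}{78697 \left(8677 + 46350\right)} = \frac{74468}{78697 \cdot 55027} = \frac{74468}{78697} \cdot \frac{1}{55027} = \frac{74468}{4330459819}$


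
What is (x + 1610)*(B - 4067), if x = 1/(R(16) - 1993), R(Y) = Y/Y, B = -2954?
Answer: -22517182499/1992 ≈ -1.1304e+7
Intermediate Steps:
R(Y) = 1
x = -1/1992 (x = 1/(1 - 1993) = 1/(-1992) = -1/1992 ≈ -0.00050201)
(x + 1610)*(B - 4067) = (-1/1992 + 1610)*(-2954 - 4067) = (3207119/1992)*(-7021) = -22517182499/1992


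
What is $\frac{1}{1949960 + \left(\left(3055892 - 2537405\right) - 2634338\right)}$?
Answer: $- \frac{1}{165891} \approx -6.0281 \cdot 10^{-6}$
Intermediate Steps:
$\frac{1}{1949960 + \left(\left(3055892 - 2537405\right) - 2634338\right)} = \frac{1}{1949960 + \left(518487 - 2634338\right)} = \frac{1}{1949960 - 2115851} = \frac{1}{-165891} = - \frac{1}{165891}$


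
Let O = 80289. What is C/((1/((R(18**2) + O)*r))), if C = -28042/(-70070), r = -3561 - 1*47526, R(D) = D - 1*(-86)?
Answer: -8257707635439/5005 ≈ -1.6499e+9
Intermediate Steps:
R(D) = 86 + D (R(D) = D + 86 = 86 + D)
r = -51087 (r = -3561 - 47526 = -51087)
C = 2003/5005 (C = -28042*(-1/70070) = 2003/5005 ≈ 0.40020)
C/((1/((R(18**2) + O)*r))) = 2003/(5005*((1/(((86 + 18**2) + 80289)*(-51087))))) = 2003/(5005*((-1/51087/((86 + 324) + 80289)))) = 2003/(5005*((-1/51087/(410 + 80289)))) = 2003/(5005*((-1/51087/80699))) = 2003/(5005*(((1/80699)*(-1/51087)))) = 2003/(5005*(-1/4122669813)) = (2003/5005)*(-4122669813) = -8257707635439/5005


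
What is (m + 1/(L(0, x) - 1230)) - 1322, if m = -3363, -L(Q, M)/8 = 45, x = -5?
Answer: -7449151/1590 ≈ -4685.0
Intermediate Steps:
L(Q, M) = -360 (L(Q, M) = -8*45 = -360)
(m + 1/(L(0, x) - 1230)) - 1322 = (-3363 + 1/(-360 - 1230)) - 1322 = (-3363 + 1/(-1590)) - 1322 = (-3363 - 1/1590) - 1322 = -5347171/1590 - 1322 = -7449151/1590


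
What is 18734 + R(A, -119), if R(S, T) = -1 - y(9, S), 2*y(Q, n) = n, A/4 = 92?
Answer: 18549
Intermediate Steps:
A = 368 (A = 4*92 = 368)
y(Q, n) = n/2
R(S, T) = -1 - S/2
18734 + R(A, -119) = 18734 + (-1 - ½*368) = 18734 + (-1 - 184) = 18734 - 185 = 18549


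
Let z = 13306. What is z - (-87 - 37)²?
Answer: -2070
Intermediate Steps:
z - (-87 - 37)² = 13306 - (-87 - 37)² = 13306 - 1*(-124)² = 13306 - 1*15376 = 13306 - 15376 = -2070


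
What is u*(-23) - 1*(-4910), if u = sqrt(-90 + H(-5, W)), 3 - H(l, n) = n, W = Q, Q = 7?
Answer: 4910 - 23*I*sqrt(94) ≈ 4910.0 - 222.99*I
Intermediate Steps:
W = 7
H(l, n) = 3 - n
u = I*sqrt(94) (u = sqrt(-90 + (3 - 1*7)) = sqrt(-90 + (3 - 7)) = sqrt(-90 - 4) = sqrt(-94) = I*sqrt(94) ≈ 9.6954*I)
u*(-23) - 1*(-4910) = (I*sqrt(94))*(-23) - 1*(-4910) = -23*I*sqrt(94) + 4910 = 4910 - 23*I*sqrt(94)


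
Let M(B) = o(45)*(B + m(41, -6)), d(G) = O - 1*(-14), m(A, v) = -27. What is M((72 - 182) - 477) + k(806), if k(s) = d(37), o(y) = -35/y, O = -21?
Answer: 4235/9 ≈ 470.56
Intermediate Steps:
d(G) = -7 (d(G) = -21 - 1*(-14) = -21 + 14 = -7)
k(s) = -7
M(B) = 21 - 7*B/9 (M(B) = (-35/45)*(B - 27) = (-35*1/45)*(-27 + B) = -7*(-27 + B)/9 = 21 - 7*B/9)
M((72 - 182) - 477) + k(806) = (21 - 7*((72 - 182) - 477)/9) - 7 = (21 - 7*(-110 - 477)/9) - 7 = (21 - 7/9*(-587)) - 7 = (21 + 4109/9) - 7 = 4298/9 - 7 = 4235/9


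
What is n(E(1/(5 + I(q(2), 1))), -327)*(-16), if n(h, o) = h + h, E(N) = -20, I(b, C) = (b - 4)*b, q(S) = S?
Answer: 640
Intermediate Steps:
I(b, C) = b*(-4 + b) (I(b, C) = (-4 + b)*b = b*(-4 + b))
n(h, o) = 2*h
n(E(1/(5 + I(q(2), 1))), -327)*(-16) = (2*(-20))*(-16) = -40*(-16) = 640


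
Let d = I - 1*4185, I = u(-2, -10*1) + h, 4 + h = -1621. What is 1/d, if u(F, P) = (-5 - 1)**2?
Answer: -1/5774 ≈ -0.00017319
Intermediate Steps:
h = -1625 (h = -4 - 1621 = -1625)
u(F, P) = 36 (u(F, P) = (-6)**2 = 36)
I = -1589 (I = 36 - 1625 = -1589)
d = -5774 (d = -1589 - 1*4185 = -1589 - 4185 = -5774)
1/d = 1/(-5774) = -1/5774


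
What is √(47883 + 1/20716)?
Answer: √5137279161991/10358 ≈ 218.82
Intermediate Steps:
√(47883 + 1/20716) = √(991944229/20716) = √5137279161991/10358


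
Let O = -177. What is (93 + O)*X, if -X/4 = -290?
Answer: -97440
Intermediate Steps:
X = 1160 (X = -4*(-290) = 1160)
(93 + O)*X = (93 - 177)*1160 = -84*1160 = -97440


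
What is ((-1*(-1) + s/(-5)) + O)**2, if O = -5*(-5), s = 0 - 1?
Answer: 17161/25 ≈ 686.44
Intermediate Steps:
s = -1
O = 25
((-1*(-1) + s/(-5)) + O)**2 = ((-1*(-1) - 1/(-5)) + 25)**2 = ((1 - 1*(-1/5)) + 25)**2 = ((1 + 1/5) + 25)**2 = (6/5 + 25)**2 = (131/5)**2 = 17161/25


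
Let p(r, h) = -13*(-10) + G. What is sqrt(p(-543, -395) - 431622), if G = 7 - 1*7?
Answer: 2*I*sqrt(107873) ≈ 656.88*I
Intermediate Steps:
G = 0 (G = 7 - 7 = 0)
p(r, h) = 130 (p(r, h) = -13*(-10) + 0 = 130 + 0 = 130)
sqrt(p(-543, -395) - 431622) = sqrt(130 - 431622) = sqrt(-431492) = 2*I*sqrt(107873)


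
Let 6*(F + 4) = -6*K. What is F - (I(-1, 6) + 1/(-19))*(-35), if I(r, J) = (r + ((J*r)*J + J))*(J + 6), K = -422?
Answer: -239473/19 ≈ -12604.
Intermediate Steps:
I(r, J) = (6 + J)*(J + r + r*J**2) (I(r, J) = (r + (r*J**2 + J))*(6 + J) = (r + (J + r*J**2))*(6 + J) = (J + r + r*J**2)*(6 + J) = (6 + J)*(J + r + r*J**2))
F = 418 (F = -4 + (-6*(-422))/6 = -4 + (1/6)*2532 = -4 + 422 = 418)
F - (I(-1, 6) + 1/(-19))*(-35) = 418 - ((6**2 + 6*6 + 6*(-1) + 6*(-1) - 1*6**3 + 6*(-1)*6**2) + 1/(-19))*(-35) = 418 - ((36 + 36 - 6 - 6 - 1*216 + 6*(-1)*36) - 1/19)*(-35) = 418 - ((36 + 36 - 6 - 6 - 216 - 216) - 1/19)*(-35) = 418 - (-372 - 1/19)*(-35) = 418 - (-7069)*(-35)/19 = 418 - 1*247415/19 = 418 - 247415/19 = -239473/19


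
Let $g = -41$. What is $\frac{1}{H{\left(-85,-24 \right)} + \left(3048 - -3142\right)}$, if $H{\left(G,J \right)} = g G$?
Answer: $\frac{1}{9675} \approx 0.00010336$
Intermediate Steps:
$H{\left(G,J \right)} = - 41 G$
$\frac{1}{H{\left(-85,-24 \right)} + \left(3048 - -3142\right)} = \frac{1}{\left(-41\right) \left(-85\right) + \left(3048 - -3142\right)} = \frac{1}{3485 + \left(3048 + 3142\right)} = \frac{1}{3485 + 6190} = \frac{1}{9675}$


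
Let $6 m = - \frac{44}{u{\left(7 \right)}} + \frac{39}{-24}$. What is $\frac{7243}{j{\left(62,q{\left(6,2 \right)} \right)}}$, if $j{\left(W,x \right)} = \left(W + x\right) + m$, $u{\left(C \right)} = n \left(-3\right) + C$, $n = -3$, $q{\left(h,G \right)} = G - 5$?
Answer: $\frac{347664}{2797} \approx 124.3$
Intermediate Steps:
$q{\left(h,G \right)} = -5 + G$
$u{\left(C \right)} = 9 + C$ ($u{\left(C \right)} = \left(-3\right) \left(-3\right) + C = 9 + C$)
$m = - \frac{35}{48}$ ($m = \frac{- \frac{44}{9 + 7} + \frac{39}{-24}}{6} = \frac{- \frac{44}{16} + 39 \left(- \frac{1}{24}\right)}{6} = \frac{\left(-44\right) \frac{1}{16} - \frac{13}{8}}{6} = \frac{- \frac{11}{4} - \frac{13}{8}}{6} = \frac{1}{6} \left(- \frac{35}{8}\right) = - \frac{35}{48} \approx -0.72917$)
$j{\left(W,x \right)} = - \frac{35}{48} + W + x$ ($j{\left(W,x \right)} = \left(W + x\right) - \frac{35}{48} = - \frac{35}{48} + W + x$)
$\frac{7243}{j{\left(62,q{\left(6,2 \right)} \right)}} = \frac{7243}{- \frac{35}{48} + 62 + \left(-5 + 2\right)} = \frac{7243}{- \frac{35}{48} + 62 - 3} = \frac{7243}{\frac{2797}{48}} = 7243 \cdot \frac{48}{2797} = \frac{347664}{2797}$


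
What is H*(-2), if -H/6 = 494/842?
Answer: 2964/421 ≈ 7.0404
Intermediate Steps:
H = -1482/421 (H = -2964/842 = -6*247/421 = -1482/421 ≈ -3.5202)
H*(-2) = -1482/421*(-2) = 2964/421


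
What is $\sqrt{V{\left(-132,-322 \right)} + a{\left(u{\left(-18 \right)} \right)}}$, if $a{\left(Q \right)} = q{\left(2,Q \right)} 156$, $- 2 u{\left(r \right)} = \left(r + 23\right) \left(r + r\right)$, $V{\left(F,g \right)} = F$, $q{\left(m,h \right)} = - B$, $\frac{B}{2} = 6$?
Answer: $2 i \sqrt{501} \approx 44.766 i$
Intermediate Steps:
$B = 12$ ($B = 2 \cdot 6 = 12$)
$q{\left(m,h \right)} = -12$ ($q{\left(m,h \right)} = \left(-1\right) 12 = -12$)
$u{\left(r \right)} = - r \left(23 + r\right)$ ($u{\left(r \right)} = - \frac{\left(r + 23\right) \left(r + r\right)}{2} = - \frac{\left(23 + r\right) 2 r}{2} = - \frac{2 r \left(23 + r\right)}{2} = - r \left(23 + r\right)$)
$a{\left(Q \right)} = -1872$ ($a{\left(Q \right)} = \left(-12\right) 156 = -1872$)
$\sqrt{V{\left(-132,-322 \right)} + a{\left(u{\left(-18 \right)} \right)}} = \sqrt{-132 - 1872} = \sqrt{-2004} = 2 i \sqrt{501}$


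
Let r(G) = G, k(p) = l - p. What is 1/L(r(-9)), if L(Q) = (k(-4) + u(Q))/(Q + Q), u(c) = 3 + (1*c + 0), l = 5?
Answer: -6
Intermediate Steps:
k(p) = 5 - p
u(c) = 3 + c (u(c) = 3 + (c + 0) = 3 + c)
L(Q) = (12 + Q)/(2*Q) (L(Q) = ((5 - 1*(-4)) + (3 + Q))/(Q + Q) = ((5 + 4) + (3 + Q))/((2*Q)) = (9 + (3 + Q))*(1/(2*Q)) = (12 + Q)*(1/(2*Q)) = (12 + Q)/(2*Q))
1/L(r(-9)) = 1/((½)*(12 - 9)/(-9)) = 1/((½)*(-⅑)*3) = 1/(-⅙) = -6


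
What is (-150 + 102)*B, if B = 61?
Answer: -2928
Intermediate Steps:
(-150 + 102)*B = (-150 + 102)*61 = -48*61 = -2928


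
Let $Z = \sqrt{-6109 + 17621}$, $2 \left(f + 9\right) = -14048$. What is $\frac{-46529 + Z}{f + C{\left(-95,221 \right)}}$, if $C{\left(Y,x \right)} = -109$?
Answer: $\frac{46529}{7142} - \frac{\sqrt{2878}}{3571} \approx 6.4998$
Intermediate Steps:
$f = -7033$ ($f = -9 + \frac{1}{2} \left(-14048\right) = -9 - 7024 = -7033$)
$Z = 2 \sqrt{2878}$ ($Z = \sqrt{11512} = 2 \sqrt{2878} \approx 107.29$)
$\frac{-46529 + Z}{f + C{\left(-95,221 \right)}} = \frac{-46529 + 2 \sqrt{2878}}{-7033 - 109} = \frac{-46529 + 2 \sqrt{2878}}{-7142} = \left(-46529 + 2 \sqrt{2878}\right) \left(- \frac{1}{7142}\right) = \frac{46529}{7142} - \frac{\sqrt{2878}}{3571}$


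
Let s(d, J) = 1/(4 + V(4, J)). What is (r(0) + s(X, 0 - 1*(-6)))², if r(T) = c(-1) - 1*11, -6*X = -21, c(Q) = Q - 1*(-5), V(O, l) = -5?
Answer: 64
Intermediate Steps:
c(Q) = 5 + Q (c(Q) = Q + 5 = 5 + Q)
X = 7/2 (X = -⅙*(-21) = 7/2 ≈ 3.5000)
s(d, J) = -1 (s(d, J) = 1/(4 - 5) = 1/(-1) = -1)
r(T) = -7 (r(T) = (5 - 1) - 1*11 = 4 - 11 = -7)
(r(0) + s(X, 0 - 1*(-6)))² = (-7 - 1)² = (-8)² = 64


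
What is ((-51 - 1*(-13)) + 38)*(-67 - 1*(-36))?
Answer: 0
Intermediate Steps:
((-51 - 1*(-13)) + 38)*(-67 - 1*(-36)) = ((-51 + 13) + 38)*(-67 + 36) = (-38 + 38)*(-31) = 0*(-31) = 0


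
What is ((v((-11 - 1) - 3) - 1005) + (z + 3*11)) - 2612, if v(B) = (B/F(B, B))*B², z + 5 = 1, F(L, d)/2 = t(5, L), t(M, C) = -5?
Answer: -6501/2 ≈ -3250.5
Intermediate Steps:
F(L, d) = -10 (F(L, d) = 2*(-5) = -10)
z = -4 (z = -5 + 1 = -4)
v(B) = -B³/10 (v(B) = (B/(-10))*B² = (B*(-⅒))*B² = (-B/10)*B² = -B³/10)
((v((-11 - 1) - 3) - 1005) + (z + 3*11)) - 2612 = ((-((-11 - 1) - 3)³/10 - 1005) + (-4 + 3*11)) - 2612 = ((-(-12 - 3)³/10 - 1005) + (-4 + 33)) - 2612 = ((-⅒*(-15)³ - 1005) + 29) - 2612 = ((-⅒*(-3375) - 1005) + 29) - 2612 = ((675/2 - 1005) + 29) - 2612 = (-1335/2 + 29) - 2612 = -1277/2 - 2612 = -6501/2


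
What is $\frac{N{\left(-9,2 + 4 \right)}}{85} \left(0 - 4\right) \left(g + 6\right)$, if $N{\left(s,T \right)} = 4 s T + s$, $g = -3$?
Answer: $\frac{540}{17} \approx 31.765$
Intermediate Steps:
$N{\left(s,T \right)} = s + 4 T s$ ($N{\left(s,T \right)} = 4 T s + s = s + 4 T s$)
$\frac{N{\left(-9,2 + 4 \right)}}{85} \left(0 - 4\right) \left(g + 6\right) = \frac{\left(-9\right) \left(1 + 4 \left(2 + 4\right)\right)}{85} \left(0 - 4\right) \left(-3 + 6\right) = - 9 \left(1 + 4 \cdot 6\right) \frac{1}{85} \left(\left(-4\right) 3\right) = - 9 \left(1 + 24\right) \frac{1}{85} \left(-12\right) = \left(-9\right) 25 \cdot \frac{1}{85} \left(-12\right) = \left(-225\right) \frac{1}{85} \left(-12\right) = \left(- \frac{45}{17}\right) \left(-12\right) = \frac{540}{17}$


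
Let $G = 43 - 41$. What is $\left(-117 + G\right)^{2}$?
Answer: $13225$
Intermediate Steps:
$G = 2$ ($G = 43 - 41 = 2$)
$\left(-117 + G\right)^{2} = \left(-117 + 2\right)^{2} = \left(-115\right)^{2} = 13225$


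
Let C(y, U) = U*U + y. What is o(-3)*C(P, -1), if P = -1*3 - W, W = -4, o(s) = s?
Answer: -6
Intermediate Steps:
P = 1 (P = -1*3 - 1*(-4) = -3 + 4 = 1)
C(y, U) = y + U² (C(y, U) = U² + y = y + U²)
o(-3)*C(P, -1) = -3*(1 + (-1)²) = -3*(1 + 1) = -3*2 = -6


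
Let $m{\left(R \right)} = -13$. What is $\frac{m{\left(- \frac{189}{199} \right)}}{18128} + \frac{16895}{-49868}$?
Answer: $- \frac{76730211}{226001776} \approx -0.33951$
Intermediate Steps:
$\frac{m{\left(- \frac{189}{199} \right)}}{18128} + \frac{16895}{-49868} = - \frac{13}{18128} + \frac{16895}{-49868} = \left(-13\right) \frac{1}{18128} + 16895 \left(- \frac{1}{49868}\right) = - \frac{13}{18128} - \frac{16895}{49868} = - \frac{76730211}{226001776}$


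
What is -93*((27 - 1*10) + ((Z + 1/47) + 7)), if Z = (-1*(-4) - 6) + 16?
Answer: -166191/47 ≈ -3536.0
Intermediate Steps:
Z = 14 (Z = (4 - 6) + 16 = -2 + 16 = 14)
-93*((27 - 1*10) + ((Z + 1/47) + 7)) = -93*((27 - 1*10) + ((14 + 1/47) + 7)) = -93*((27 - 10) + ((14 + 1/47) + 7)) = -93*(17 + (659/47 + 7)) = -93*(17 + 988/47) = -93*1787/47 = -166191/47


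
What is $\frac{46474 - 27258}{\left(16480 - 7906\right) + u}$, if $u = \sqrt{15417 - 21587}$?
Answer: $\frac{82378992}{36759823} - \frac{9608 i \sqrt{6170}}{36759823} \approx 2.241 - 0.020531 i$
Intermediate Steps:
$u = i \sqrt{6170}$ ($u = \sqrt{-6170} = i \sqrt{6170} \approx 78.549 i$)
$\frac{46474 - 27258}{\left(16480 - 7906\right) + u} = \frac{46474 - 27258}{\left(16480 - 7906\right) + i \sqrt{6170}} = \frac{19216}{\left(16480 - 7906\right) + i \sqrt{6170}} = \frac{19216}{8574 + i \sqrt{6170}}$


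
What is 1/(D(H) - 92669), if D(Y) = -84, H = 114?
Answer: -1/92753 ≈ -1.0781e-5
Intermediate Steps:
1/(D(H) - 92669) = 1/(-84 - 92669) = 1/(-92753) = -1/92753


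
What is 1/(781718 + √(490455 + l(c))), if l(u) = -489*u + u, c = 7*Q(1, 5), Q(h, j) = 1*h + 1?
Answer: 111674/87297506843 - √483623/611082547901 ≈ 1.2781e-6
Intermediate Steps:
Q(h, j) = 1 + h (Q(h, j) = h + 1 = 1 + h)
c = 14 (c = 7*(1 + 1) = 7*2 = 14)
l(u) = -488*u
1/(781718 + √(490455 + l(c))) = 1/(781718 + √(490455 - 488*14)) = 1/(781718 + √(490455 - 6832)) = 1/(781718 + √483623)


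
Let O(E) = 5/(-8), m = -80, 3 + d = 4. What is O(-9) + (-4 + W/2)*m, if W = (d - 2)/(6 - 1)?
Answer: 2619/8 ≈ 327.38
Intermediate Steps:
d = 1 (d = -3 + 4 = 1)
O(E) = -5/8 (O(E) = 5*(-1/8) = -5/8)
W = -1/5 (W = (1 - 2)/(6 - 1) = -1/5 ≈ -0.20000)
O(-9) + (-4 + W/2)*m = -5/8 + (-4 - 1/5/2)*(-80) = -5/8 + (-4 - 1/5*1/2)*(-80) = -5/8 + (-4 - 1/10)*(-80) = -5/8 - 41/10*(-80) = -5/8 + 328 = 2619/8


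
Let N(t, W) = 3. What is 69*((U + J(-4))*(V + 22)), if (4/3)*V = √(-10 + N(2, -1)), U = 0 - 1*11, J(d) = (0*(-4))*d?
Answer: -16698 - 2277*I*√7/4 ≈ -16698.0 - 1506.1*I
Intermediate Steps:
J(d) = 0 (J(d) = 0*d = 0)
U = -11 (U = 0 - 11 = -11)
V = 3*I*√7/4 (V = 3*√(-10 + 3)/4 = 3*√(-7)/4 = 3*(I*√7)/4 = 3*I*√7/4 ≈ 1.9843*I)
69*((U + J(-4))*(V + 22)) = 69*((-11 + 0)*(3*I*√7/4 + 22)) = 69*(-11*(22 + 3*I*√7/4)) = 69*(-242 - 33*I*√7/4) = -16698 - 2277*I*√7/4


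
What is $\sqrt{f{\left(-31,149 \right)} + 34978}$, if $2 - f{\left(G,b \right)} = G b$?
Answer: $\sqrt{39599} \approx 198.99$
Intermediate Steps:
$f{\left(G,b \right)} = 2 - G b$
$\sqrt{f{\left(-31,149 \right)} + 34978} = \sqrt{\left(2 - \left(-31\right) 149\right) + 34978} = \sqrt{\left(2 + 4619\right) + 34978} = \sqrt{4621 + 34978} = \sqrt{39599}$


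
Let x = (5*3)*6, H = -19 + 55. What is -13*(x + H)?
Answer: -1638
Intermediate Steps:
H = 36
x = 90 (x = 15*6 = 90)
-13*(x + H) = -13*(90 + 36) = -13*126 = -1638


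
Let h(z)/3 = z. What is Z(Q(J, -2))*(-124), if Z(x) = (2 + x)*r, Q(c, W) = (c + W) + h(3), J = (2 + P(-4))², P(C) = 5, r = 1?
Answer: -7192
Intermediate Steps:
h(z) = 3*z
J = 49 (J = (2 + 5)² = 7² = 49)
Q(c, W) = 9 + W + c (Q(c, W) = (c + W) + 3*3 = (W + c) + 9 = 9 + W + c)
Z(x) = 2 + x (Z(x) = (2 + x)*1 = 2 + x)
Z(Q(J, -2))*(-124) = (2 + (9 - 2 + 49))*(-124) = (2 + 56)*(-124) = 58*(-124) = -7192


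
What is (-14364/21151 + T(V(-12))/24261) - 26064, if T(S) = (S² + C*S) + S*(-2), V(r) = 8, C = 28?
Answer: -13374938660236/513144411 ≈ -26065.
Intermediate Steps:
T(S) = S² + 26*S (T(S) = (S² + 28*S) + S*(-2) = (S² + 28*S) - 2*S = S² + 26*S)
(-14364/21151 + T(V(-12))/24261) - 26064 = (-14364/21151 + (8*(26 + 8))/24261) - 26064 = (-14364*1/21151 + (8*34)*(1/24261)) - 26064 = (-14364/21151 + 272*(1/24261)) - 26064 = (-14364/21151 + 272/24261) - 26064 = -342731932/513144411 - 26064 = -13374938660236/513144411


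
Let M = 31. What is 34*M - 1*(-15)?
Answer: 1069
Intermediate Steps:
34*M - 1*(-15) = 34*31 - 1*(-15) = 1054 + 15 = 1069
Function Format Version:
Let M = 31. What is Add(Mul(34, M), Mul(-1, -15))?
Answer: 1069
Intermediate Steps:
Add(Mul(34, M), Mul(-1, -15)) = Add(Mul(34, 31), Mul(-1, -15)) = Add(1054, 15) = 1069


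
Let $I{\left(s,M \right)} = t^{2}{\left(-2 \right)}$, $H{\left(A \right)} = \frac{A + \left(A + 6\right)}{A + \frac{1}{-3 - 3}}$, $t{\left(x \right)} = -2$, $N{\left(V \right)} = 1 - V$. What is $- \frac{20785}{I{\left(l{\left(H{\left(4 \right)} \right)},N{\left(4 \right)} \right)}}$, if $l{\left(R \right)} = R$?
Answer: $- \frac{20785}{4} \approx -5196.3$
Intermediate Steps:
$H{\left(A \right)} = \frac{6 + 2 A}{- \frac{1}{6} + A}$ ($H{\left(A \right)} = \frac{A + \left(6 + A\right)}{A + \frac{1}{-6}} = \frac{6 + 2 A}{A - \frac{1}{6}} = \frac{6 + 2 A}{- \frac{1}{6} + A}$)
$I{\left(s,M \right)} = 4$ ($I{\left(s,M \right)} = \left(-2\right)^{2} = 4$)
$- \frac{20785}{I{\left(l{\left(H{\left(4 \right)} \right)},N{\left(4 \right)} \right)}} = - \frac{20785}{4}$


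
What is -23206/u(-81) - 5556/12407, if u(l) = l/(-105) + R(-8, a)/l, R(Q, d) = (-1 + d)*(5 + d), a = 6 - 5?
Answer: -10077239482/334989 ≈ -30082.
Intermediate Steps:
a = 1
u(l) = -l/105 (u(l) = l/(-105) + (-5 + 1² + 4*1)/l = l*(-1/105) + (-5 + 1 + 4)/l = -l/105 + 0/l = -l/105 + 0 = -l/105)
-23206/u(-81) - 5556/12407 = -23206/((-1/105*(-81))) - 5556/12407 = -23206/27/35 - 5556*1/12407 = -23206*35/27 - 5556/12407 = -812210/27 - 5556/12407 = -10077239482/334989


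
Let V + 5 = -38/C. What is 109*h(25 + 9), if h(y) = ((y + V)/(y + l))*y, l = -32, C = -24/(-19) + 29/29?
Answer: 972825/43 ≈ 22624.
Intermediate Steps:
C = 43/19 (C = -24*(-1/19) + 29*(1/29) = 24/19 + 1 = 43/19 ≈ 2.2632)
V = -937/43 (V = -5 - 38/43/19 = -5 - 38*19/43 = -5 - 722/43 = -937/43 ≈ -21.791)
h(y) = y*(-937/43 + y)/(-32 + y) (h(y) = ((y - 937/43)/(y - 32))*y = ((-937/43 + y)/(-32 + y))*y = y*(-937/43 + y)/(-32 + y))
109*h(25 + 9) = 109*((25 + 9)*(-937 + 43*(25 + 9))/(43*(-32 + (25 + 9)))) = 109*((1/43)*34*(-937 + 43*34)/(-32 + 34)) = 109*((1/43)*34*(-937 + 1462)/2) = 109*((1/43)*34*(1/2)*525) = 109*(8925/43) = 972825/43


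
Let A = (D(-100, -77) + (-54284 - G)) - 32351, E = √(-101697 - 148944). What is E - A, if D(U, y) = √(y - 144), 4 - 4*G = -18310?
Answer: 182427/2 - I*√221 + 3*I*√27849 ≈ 91214.0 + 485.77*I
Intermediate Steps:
G = 9157/2 (G = 1 - ¼*(-18310) = 1 + 9155/2 = 9157/2 ≈ 4578.5)
D(U, y) = √(-144 + y)
E = 3*I*√27849 (E = √(-250641) = 3*I*√27849 ≈ 500.64*I)
A = -182427/2 + I*√221 (A = (√(-144 - 77) + (-54284 - 1*9157/2)) - 32351 = (√(-221) + (-54284 - 9157/2)) - 32351 = (I*√221 - 117725/2) - 32351 = (-117725/2 + I*√221) - 32351 = -182427/2 + I*√221 ≈ -91214.0 + 14.866*I)
E - A = 3*I*√27849 - (-182427/2 + I*√221) = 3*I*√27849 + (182427/2 - I*√221) = 182427/2 - I*√221 + 3*I*√27849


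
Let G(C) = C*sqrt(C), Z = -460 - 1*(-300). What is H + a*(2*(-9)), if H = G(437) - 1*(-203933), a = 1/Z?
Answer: 16314649/80 + 437*sqrt(437) ≈ 2.1307e+5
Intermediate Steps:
Z = -160 (Z = -460 + 300 = -160)
G(C) = C**(3/2)
a = -1/160 (a = 1/(-160) = -1/160 ≈ -0.0062500)
H = 203933 + 437*sqrt(437) (H = 437**(3/2) - 1*(-203933) = 437*sqrt(437) + 203933 = 203933 + 437*sqrt(437) ≈ 2.1307e+5)
H + a*(2*(-9)) = (203933 + 437*sqrt(437)) - (-9)/80 = (203933 + 437*sqrt(437)) - 1/160*(-18) = (203933 + 437*sqrt(437)) + 9/80 = 16314649/80 + 437*sqrt(437)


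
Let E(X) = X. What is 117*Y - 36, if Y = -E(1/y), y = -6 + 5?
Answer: 81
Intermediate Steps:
y = -1
Y = 1 (Y = -1/(-1) = -1*(-1) = 1)
117*Y - 36 = 117*1 - 36 = 117 - 36 = 81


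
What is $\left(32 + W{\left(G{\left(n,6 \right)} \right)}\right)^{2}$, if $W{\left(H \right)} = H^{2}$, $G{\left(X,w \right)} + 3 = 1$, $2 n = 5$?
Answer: $1296$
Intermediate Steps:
$n = \frac{5}{2}$ ($n = \frac{1}{2} \cdot 5 = \frac{5}{2} \approx 2.5$)
$G{\left(X,w \right)} = -2$ ($G{\left(X,w \right)} = -3 + 1 = -2$)
$\left(32 + W{\left(G{\left(n,6 \right)} \right)}\right)^{2} = \left(32 + \left(-2\right)^{2}\right)^{2} = \left(32 + 4\right)^{2} = 36^{2} = 1296$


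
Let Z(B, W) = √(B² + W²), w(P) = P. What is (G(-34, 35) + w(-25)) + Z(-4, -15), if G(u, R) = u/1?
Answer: -59 + √241 ≈ -43.476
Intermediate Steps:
G(u, R) = u (G(u, R) = u*1 = u)
(G(-34, 35) + w(-25)) + Z(-4, -15) = (-34 - 25) + √((-4)² + (-15)²) = -59 + √(16 + 225) = -59 + √241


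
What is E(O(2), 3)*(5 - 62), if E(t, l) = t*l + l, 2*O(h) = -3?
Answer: 171/2 ≈ 85.500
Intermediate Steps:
O(h) = -3/2 (O(h) = (½)*(-3) = -3/2)
E(t, l) = l + l*t (E(t, l) = l*t + l = l + l*t)
E(O(2), 3)*(5 - 62) = (3*(1 - 3/2))*(5 - 62) = (3*(-½))*(-57) = -3/2*(-57) = 171/2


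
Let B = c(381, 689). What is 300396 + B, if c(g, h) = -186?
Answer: 300210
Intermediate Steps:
B = -186
300396 + B = 300396 - 186 = 300210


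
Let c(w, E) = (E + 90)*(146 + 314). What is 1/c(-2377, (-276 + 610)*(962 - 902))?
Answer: 1/9259800 ≈ 1.0799e-7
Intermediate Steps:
c(w, E) = 41400 + 460*E (c(w, E) = (90 + E)*460 = 41400 + 460*E)
1/c(-2377, (-276 + 610)*(962 - 902)) = 1/(41400 + 460*((-276 + 610)*(962 - 902))) = 1/(41400 + 460*(334*60)) = 1/(41400 + 460*20040) = 1/(41400 + 9218400) = 1/9259800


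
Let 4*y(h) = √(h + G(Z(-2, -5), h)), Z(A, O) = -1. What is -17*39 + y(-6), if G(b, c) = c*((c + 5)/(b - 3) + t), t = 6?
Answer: -663 + I*√174/8 ≈ -663.0 + 1.6489*I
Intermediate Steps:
G(b, c) = c*(6 + (5 + c)/(-3 + b)) (G(b, c) = c*((c + 5)/(b - 3) + 6) = c*((5 + c)/(-3 + b) + 6) = c*(6 + (5 + c)/(-3 + b)))
y(h) = √(h - h*(-19 + h)/4)/4 (y(h) = √(h + h*(-13 + h + 6*(-1))/(-3 - 1))/4 = √(h + h*(-13 + h - 6)/(-4))/4 = √(h + h*(-¼)*(-19 + h))/4 = √(h - h*(-19 + h)/4)/4)
-17*39 + y(-6) = -17*39 + √(-6*(23 - 1*(-6)))/8 = -663 + √(-6*(23 + 6))/8 = -663 + √(-6*29)/8 = -663 + √(-174)/8 = -663 + (I*√174)/8 = -663 + I*√174/8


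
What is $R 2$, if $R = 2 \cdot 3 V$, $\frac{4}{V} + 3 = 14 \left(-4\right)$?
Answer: $- \frac{48}{59} \approx -0.81356$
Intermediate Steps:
$V = - \frac{4}{59}$ ($V = \frac{4}{-3 + 14 \left(-4\right)} = \frac{4}{-3 - 56} = \frac{4}{-59} = 4 \left(- \frac{1}{59}\right) = - \frac{4}{59} \approx -0.067797$)
$R = - \frac{24}{59}$ ($R = 2 \cdot 3 \left(- \frac{4}{59}\right) = 6 \left(- \frac{4}{59}\right) = - \frac{24}{59} \approx -0.40678$)
$R 2 = \left(- \frac{24}{59}\right) 2 = - \frac{48}{59}$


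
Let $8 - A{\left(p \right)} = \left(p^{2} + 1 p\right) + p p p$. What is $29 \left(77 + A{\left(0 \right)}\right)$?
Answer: $2465$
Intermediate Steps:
$A{\left(p \right)} = 8 - p - p^{2} - p^{3}$ ($A{\left(p \right)} = 8 - \left(\left(p^{2} + 1 p\right) + p p p\right) = 8 - \left(\left(p^{2} + p\right) + p^{2} p\right) = 8 - \left(\left(p + p^{2}\right) + p^{3}\right) = 8 - \left(p + p^{2} + p^{3}\right) = 8 - p - p^{2} - p^{3}$)
$29 \left(77 + A{\left(0 \right)}\right) = 29 \left(77 - -8\right) = 29 \left(77 + \left(8 + 0 - 0 - 0\right)\right) = 29 \left(77 + \left(8 + 0 + 0 + 0\right)\right) = 29 \left(77 + 8\right) = 29 \cdot 85 = 2465$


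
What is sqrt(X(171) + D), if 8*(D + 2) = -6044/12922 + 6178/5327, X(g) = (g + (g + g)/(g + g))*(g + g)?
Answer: sqrt(1422031514317014601)/4916821 ≈ 242.53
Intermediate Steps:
X(g) = 2*g*(1 + g) (X(g) = (g + (2*g)/((2*g)))*(2*g) = (g + (2*g)*(1/(2*g)))*(2*g) = (g + 1)*(2*g) = (1 + g)*(2*g) = 2*g*(1 + g))
D = -9408323/4916821 (D = -2 + (-6044/12922 + 6178/5327)/8 = -2 + (-6044*1/12922 + 6178*(1/5327))/8 = -2 + (-3022/6461 + 6178/5327)/8 = -2 + (1/8)*(3402552/4916821) = -2 + 425319/4916821 = -9408323/4916821 ≈ -1.9135)
sqrt(X(171) + D) = sqrt(2*171*(1 + 171) - 9408323/4916821) = sqrt(2*171*172 - 9408323/4916821) = sqrt(58824 - 9408323/4916821) = sqrt(289217670181/4916821) = sqrt(1422031514317014601)/4916821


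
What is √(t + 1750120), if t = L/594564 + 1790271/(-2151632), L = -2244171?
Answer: √25370050915599955542212297/3807389668 ≈ 1322.9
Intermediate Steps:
t = -70155485999/15229558672 (t = -2244171/594564 + 1790271/(-2151632) = -2244171*1/594564 + 1790271*(-1/2151632) = -748057/198188 - 255753/307376 = -70155485999/15229558672 ≈ -4.6065)
√(t + 1750120) = √(-70155485999/15229558672 + 1750120) = √(26653485067554641/15229558672) = √25370050915599955542212297/3807389668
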